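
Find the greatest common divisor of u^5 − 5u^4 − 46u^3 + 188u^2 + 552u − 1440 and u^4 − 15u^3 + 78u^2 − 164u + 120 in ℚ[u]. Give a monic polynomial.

By polynomial division,
  u^5 − 5u^4 − 46u^3 + 188u^2 + 552u − 1440 = (u + 10)(u^4 − 15u^3 + 78u^2 − 164u + 120) + (26u^3 − 428u^2 + 2072u − 2640)
  u^4 − 15u^3 + 78u^2 − 164u + 120 = ((1/26)u + 19/338)(26u^3 − 428u^2 + 2072u − 2640) + ((3780/169)u^2 − (30240/169)u + 45360/169)
  26u^3 − 428u^2 + 2072u − 2640 = ((2197/1890)u − 1859/189)((3780/169)u^2 − (30240/169)u + 45360/169) + (0)
Last nonzero remainder: (3780/169)u^2 − (30240/169)u + 45360/169. Dividing through by 3780/169 gives the monic gcd u^2 − 8u + 12.

u^2 − 8u + 12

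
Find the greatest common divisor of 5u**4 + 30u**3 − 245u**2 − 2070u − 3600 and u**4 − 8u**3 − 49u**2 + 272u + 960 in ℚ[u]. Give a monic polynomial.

Euclidean algorithm in ℚ[u]:
  5u**4 + 30u**3 − 245u**2 − 2070u − 3600 = (5)(u**4 − 8u**3 − 49u**2 + 272u + 960) + (70u**3 − 3430u − 8400)
  u**4 − 8u**3 − 49u**2 + 272u + 960 = ((1/70)u − 4/35)(70u**3 − 3430u − 8400) + (0)
Last nonzero remainder: 70u**3 − 3430u − 8400. Dividing through by 70 gives the monic gcd u**3 − 49u − 120.

u**3 − 49u − 120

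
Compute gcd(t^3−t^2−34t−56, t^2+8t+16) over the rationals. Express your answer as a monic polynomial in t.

t+4

By polynomial division,
  t^3−t^2−34t−56 = (t−9)(t^2+8t+16) + (22t+88)
  t^2+8t+16 = ((1/22)t+2/11)(22t+88) + (0)
Last nonzero remainder: 22t+88. Dividing through by 22 gives the monic gcd t+4.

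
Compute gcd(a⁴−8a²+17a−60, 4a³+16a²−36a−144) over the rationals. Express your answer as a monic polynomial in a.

a²+a−12

Repeated division with remainder:
  a⁴−8a²+17a−60 = ((1/4)a−1)(4a³+16a²−36a−144) + (17a²+17a−204)
  4a³+16a²−36a−144 = ((4/17)a+12/17)(17a²+17a−204) + (0)
Last nonzero remainder: 17a²+17a−204. Dividing through by 17 gives the monic gcd a²+a−12.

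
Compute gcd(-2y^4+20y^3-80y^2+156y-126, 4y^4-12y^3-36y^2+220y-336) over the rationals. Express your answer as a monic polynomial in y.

Euclidean algorithm in ℚ[y]:
  -2y^4+20y^3-80y^2+156y-126 = (-1/2)(4y^4-12y^3-36y^2+220y-336) + (14y^3-98y^2+266y-294)
  4y^4-12y^3-36y^2+220y-336 = ((2/7)y+8/7)(14y^3-98y^2+266y-294) + (0)
Last nonzero remainder: 14y^3-98y^2+266y-294. Dividing through by 14 gives the monic gcd y^3-7y^2+19y-21.

y^3-7y^2+19y-21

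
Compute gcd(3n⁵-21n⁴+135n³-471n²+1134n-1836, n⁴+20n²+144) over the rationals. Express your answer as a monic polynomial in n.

Apply the Euclidean algorithm:
  3n⁵-21n⁴+135n³-471n²+1134n-1836 = (3n-21)(n⁴+20n²+144) + (75n³-51n²+702n+1188)
  n⁴+20n²+144 = ((1/75)n+17/1875)(75n³-51n²+702n+1188) + ((6939/625)n²-(13878/625)n+83268/625)
  75n³-51n²+702n+1188 = ((15625/2313)n+6875/771)((6939/625)n²-(13878/625)n+83268/625) + (0)
Last nonzero remainder: (6939/625)n²-(13878/625)n+83268/625. Dividing through by 6939/625 gives the monic gcd n²-2n+12.

n²-2n+12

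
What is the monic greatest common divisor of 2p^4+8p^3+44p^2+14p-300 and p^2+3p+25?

By polynomial division,
  2p^4+8p^3+44p^2+14p-300 = (2p^2+2p-12)(p^2+3p+25) + (0)
The last nonzero remainder p^2+3p+25 is already monic.

p^2+3p+25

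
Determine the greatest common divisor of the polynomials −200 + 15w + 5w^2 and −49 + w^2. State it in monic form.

1

Repeated division with remainder:
  5w^2 + 15w − 200 = (5)(w^2 − 49) + (15w + 45)
  w^2 − 49 = ((1/15)w − 1/5)(15w + 45) + (−40)
  15w + 45 = (−(3/8)w − 9/8)(−40) + (0)
The last nonzero remainder is the constant −40, so the polynomials are coprime and gcd = 1.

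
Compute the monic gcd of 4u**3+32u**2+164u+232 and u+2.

u+2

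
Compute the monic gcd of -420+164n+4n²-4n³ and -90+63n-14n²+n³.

Repeated division with remainder:
  -4n³+4n²+164n-420 = (-4)(n³-14n²+63n-90) + (-52n²+416n-780)
  n³-14n²+63n-90 = (-(1/52)n+3/26)(-52n²+416n-780) + (0)
Last nonzero remainder: -52n²+416n-780. Dividing through by -52 gives the monic gcd n²-8n+15.

15-8n+n²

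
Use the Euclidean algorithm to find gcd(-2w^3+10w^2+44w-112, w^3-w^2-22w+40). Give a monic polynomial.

w-2

Euclidean algorithm in ℚ[w]:
  -2w^3+10w^2+44w-112 = (-2)(w^3-w^2-22w+40) + (8w^2-32)
  w^3-w^2-22w+40 = ((1/8)w-1/8)(8w^2-32) + (-18w+36)
  8w^2-32 = (-(4/9)w-8/9)(-18w+36) + (0)
Last nonzero remainder: -18w+36. Dividing through by -18 gives the monic gcd w-2.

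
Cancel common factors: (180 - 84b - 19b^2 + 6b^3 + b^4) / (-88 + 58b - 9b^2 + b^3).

Repeated division with remainder:
  b^4 + 6b^3 - 19b^2 - 84b + 180 = (b + 15)(b^3 - 9b^2 + 58b - 88) + (58b^2 - 866b + 1500)
  b^3 - 9b^2 + 58b - 88 = ((1/58)b + 86/841)(58b^2 - 866b + 1500) + ((101504/841)b - 203008/841)
  58b^2 - 866b + 1500 = ((24389/50752)b - 315375/50752)((101504/841)b - 203008/841) + (0)
Last nonzero remainder: (101504/841)b - 203008/841. Dividing through by 101504/841 gives the monic gcd b - 2.
Cancel b - 2 from numerator and denominator to get the reduced form.

(-90 - 3b + 8b^2 + b^3)/(44 - 7b + b^2)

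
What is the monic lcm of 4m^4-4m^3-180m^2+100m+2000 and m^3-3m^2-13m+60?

By polynomial division,
  4m^4-4m^3-180m^2+100m+2000 = (4m+8)(m^3-3m^2-13m+60) + (-104m^2-36m+1520)
  m^3-3m^2-13m+60 = (-(1/104)m+87/2704)(-104m^2-36m+1520) + ((1875/676)m+1875/169)
  -104m^2-36m+1520 = (-(70304/1875)m+51376/375)((1875/676)m+1875/169) + (0)
Last nonzero remainder: (1875/676)m+1875/169. Dividing through by 1875/676 gives the monic gcd m+4.
Then lcm(f, g) = f·g / gcd(f, g); expanding and making the result monic gives the answer.

m^6-8m^5-23m^4+325m^3-350m^2-3125m+7500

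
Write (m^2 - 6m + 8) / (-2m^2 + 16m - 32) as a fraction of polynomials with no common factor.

Apply the Euclidean algorithm:
  m^2 - 6m + 8 = (-1/2)(-2m^2 + 16m - 32) + (2m - 8)
  -2m^2 + 16m - 32 = (-m + 4)(2m - 8) + (0)
Last nonzero remainder: 2m - 8. Dividing through by 2 gives the monic gcd m - 4.
Cancel m - 4 from numerator and denominator to get the reduced form.

(-m + 2)/(2m - 8)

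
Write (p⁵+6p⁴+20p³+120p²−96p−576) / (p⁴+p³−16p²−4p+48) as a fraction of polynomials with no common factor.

Repeated division with remainder:
  p⁵+6p⁴+20p³+120p²−96p−576 = (p+5)(p⁴+p³−16p²−4p+48) + (31p³+204p²−124p−816)
  p⁴+p³−16p²−4p+48 = ((1/31)p−173/961)(31p³+204p²−124p−816) + ((23760/961)p²−95040/961)
  31p³+204p²−124p−816 = ((29791/23760)p+16337/1980)((23760/961)p²−95040/961) + (0)
Last nonzero remainder: (23760/961)p²−95040/961. Dividing through by 23760/961 gives the monic gcd p²−4.
Cancel p²−4 from numerator and denominator to get the reduced form.

(p³+6p²+24p+144)/(p²+p−12)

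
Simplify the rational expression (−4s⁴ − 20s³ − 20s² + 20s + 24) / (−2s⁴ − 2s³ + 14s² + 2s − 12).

(2s + 4)/(s − 2)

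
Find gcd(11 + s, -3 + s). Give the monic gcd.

Apply the Euclidean algorithm:
  s + 11 = (s - 3) + (14)
  s - 3 = ((1/14)s - 3/14)(14) + (0)
The last nonzero remainder is the constant 14, so the polynomials are coprime and gcd = 1.

1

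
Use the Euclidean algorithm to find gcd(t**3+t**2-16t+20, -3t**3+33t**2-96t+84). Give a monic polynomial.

By polynomial division,
  t**3+t**2-16t+20 = (-1/3)(-3t**3+33t**2-96t+84) + (12t**2-48t+48)
  -3t**3+33t**2-96t+84 = (-(1/4)t+7/4)(12t**2-48t+48) + (0)
Last nonzero remainder: 12t**2-48t+48. Dividing through by 12 gives the monic gcd t**2-4t+4.

t**2-4t+4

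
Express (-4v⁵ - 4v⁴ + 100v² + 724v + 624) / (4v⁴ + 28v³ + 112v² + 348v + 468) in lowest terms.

(-v² + 3v + 4)/(v + 3)

Euclidean algorithm in ℚ[v]:
  -4v⁵ - 4v⁴ + 100v² + 724v + 624 = (-v + 6)(4v⁴ + 28v³ + 112v² + 348v + 468) + (-56v³ - 224v² - 896v - 2184)
  4v⁴ + 28v³ + 112v² + 348v + 468 = (-(1/14)v - 3/14)(-56v³ - 224v² - 896v - 2184) + (0)
Last nonzero remainder: -56v³ - 224v² - 896v - 2184. Dividing through by -56 gives the monic gcd v³ + 4v² + 16v + 39.
Cancel v³ + 4v² + 16v + 39 from numerator and denominator to get the reduced form.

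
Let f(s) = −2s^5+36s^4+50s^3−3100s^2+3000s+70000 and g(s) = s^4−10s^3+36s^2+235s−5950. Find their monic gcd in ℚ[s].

s^2−3s−70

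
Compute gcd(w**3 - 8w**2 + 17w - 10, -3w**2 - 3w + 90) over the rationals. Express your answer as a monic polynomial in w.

Euclidean algorithm in ℚ[w]:
  w**3 - 8w**2 + 17w - 10 = (-(1/3)w + 3)(-3w**2 - 3w + 90) + (56w - 280)
  -3w**2 - 3w + 90 = (-(3/56)w - 9/28)(56w - 280) + (0)
Last nonzero remainder: 56w - 280. Dividing through by 56 gives the monic gcd w - 5.

w - 5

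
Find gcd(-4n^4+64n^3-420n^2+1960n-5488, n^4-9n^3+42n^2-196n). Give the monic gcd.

n^3-9n^2+42n-196

Apply the Euclidean algorithm:
  -4n^4+64n^3-420n^2+1960n-5488 = (-4)(n^4-9n^3+42n^2-196n) + (28n^3-252n^2+1176n-5488)
  n^4-9n^3+42n^2-196n = ((1/28)n)(28n^3-252n^2+1176n-5488) + (0)
Last nonzero remainder: 28n^3-252n^2+1176n-5488. Dividing through by 28 gives the monic gcd n^3-9n^2+42n-196.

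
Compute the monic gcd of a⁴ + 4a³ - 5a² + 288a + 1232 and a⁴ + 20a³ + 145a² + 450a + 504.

a² + 11a + 28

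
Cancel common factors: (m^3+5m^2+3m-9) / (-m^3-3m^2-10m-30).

(-m^2-2m+3)/(m^2+10)

Repeated division with remainder:
  m^3+5m^2+3m-9 = (-1)(-m^3-3m^2-10m-30) + (2m^2-7m-39)
  -m^3-3m^2-10m-30 = (-(1/2)m-13/4)(2m^2-7m-39) + (-(209/4)m-627/4)
  2m^2-7m-39 = (-(8/209)m+52/209)(-(209/4)m-627/4) + (0)
Last nonzero remainder: -(209/4)m-627/4. Dividing through by -209/4 gives the monic gcd m+3.
Cancel m+3 from numerator and denominator to get the reduced form.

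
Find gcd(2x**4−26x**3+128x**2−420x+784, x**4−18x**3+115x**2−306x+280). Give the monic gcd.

x**2−11x+28

Apply the Euclidean algorithm:
  2x**4−26x**3+128x**2−420x+784 = (2)(x**4−18x**3+115x**2−306x+280) + (10x**3−102x**2+192x+224)
  x**4−18x**3+115x**2−306x+280 = ((1/10)x−39/50)(10x**3−102x**2+192x+224) + ((406/25)x**2−(4466/25)x+11368/25)
  10x**3−102x**2+192x+224 = ((125/203)x+100/203)((406/25)x**2−(4466/25)x+11368/25) + (0)
Last nonzero remainder: (406/25)x**2−(4466/25)x+11368/25. Dividing through by 406/25 gives the monic gcd x**2−11x+28.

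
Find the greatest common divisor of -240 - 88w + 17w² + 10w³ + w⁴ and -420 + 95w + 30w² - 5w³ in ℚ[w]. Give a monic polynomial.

-12 + w + w²

Apply the Euclidean algorithm:
  w⁴ + 10w³ + 17w² - 88w - 240 = (-(1/5)w - 16/5)(-5w³ + 30w² + 95w - 420) + (132w² + 132w - 1584)
  -5w³ + 30w² + 95w - 420 = (-(5/132)w + 35/132)(132w² + 132w - 1584) + (0)
Last nonzero remainder: 132w² + 132w - 1584. Dividing through by 132 gives the monic gcd w² + w - 12.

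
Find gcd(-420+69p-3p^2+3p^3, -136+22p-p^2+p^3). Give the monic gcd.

Euclidean algorithm in ℚ[p]:
  3p^3-3p^2+69p-420 = (3)(p^3-p^2+22p-136) + (3p-12)
  p^3-p^2+22p-136 = ((1/3)p^2+p+34/3)(3p-12) + (0)
Last nonzero remainder: 3p-12. Dividing through by 3 gives the monic gcd p-4.

-4+p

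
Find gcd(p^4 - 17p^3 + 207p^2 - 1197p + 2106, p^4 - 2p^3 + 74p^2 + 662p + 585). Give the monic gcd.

p^2 - 8p + 117

By polynomial division,
  p^4 - 17p^3 + 207p^2 - 1197p + 2106 = (p^4 - 2p^3 + 74p^2 + 662p + 585) + (-15p^3 + 133p^2 - 1859p + 1521)
  p^4 - 2p^3 + 74p^2 + 662p + 585 = (-(1/15)p - 103/225)(-15p^3 + 133p^2 - 1859p + 1521) + ((2464/225)p^2 - (19712/225)p + 32032/25)
  -15p^3 + 133p^2 - 1859p + 1521 = (-(3375/2464)p + 2925/2464)((2464/225)p^2 - (19712/225)p + 32032/25) + (0)
Last nonzero remainder: (2464/225)p^2 - (19712/225)p + 32032/25. Dividing through by 2464/225 gives the monic gcd p^2 - 8p + 117.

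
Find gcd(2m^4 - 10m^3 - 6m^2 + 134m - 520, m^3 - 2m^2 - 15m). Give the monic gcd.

By polynomial division,
  2m^4 - 10m^3 - 6m^2 + 134m - 520 = (2m - 6)(m^3 - 2m^2 - 15m) + (12m^2 + 44m - 520)
  m^3 - 2m^2 - 15m = ((1/12)m - 17/36)(12m^2 + 44m - 520) + ((442/9)m - 2210/9)
  12m^2 + 44m - 520 = ((54/221)m + 36/17)((442/9)m - 2210/9) + (0)
Last nonzero remainder: (442/9)m - 2210/9. Dividing through by 442/9 gives the monic gcd m - 5.

m - 5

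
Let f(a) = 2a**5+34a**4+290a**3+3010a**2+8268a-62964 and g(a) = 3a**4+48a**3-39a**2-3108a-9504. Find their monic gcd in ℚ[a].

a**2+20a+99

Repeated division with remainder:
  2a**5+34a**4+290a**3+3010a**2+8268a-62964 = ((2/3)a+2/3)(3a**4+48a**3-39a**2-3108a-9504) + (284a**3+5108a**2+16676a-56628)
  3a**4+48a**3-39a**2-3108a-9504 = ((3/284)a-423/20164)(284a**3+5108a**2+16676a-56628) + (-(544425/5041)a**2-(10888500/5041)a-53898075/5041)
  284a**3+5108a**2+16676a-56628 = (-(1431644/544425)a+2883452/544425)(-(544425/5041)a**2-(10888500/5041)a-53898075/5041) + (0)
Last nonzero remainder: -(544425/5041)a**2-(10888500/5041)a-53898075/5041. Dividing through by -544425/5041 gives the monic gcd a**2+20a+99.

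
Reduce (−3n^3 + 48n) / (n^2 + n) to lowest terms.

(−3n^2 + 48)/(n + 1)

By polynomial division,
  −3n^3 + 48n = (−3n + 3)(n^2 + n) + (45n)
  n^2 + n = ((1/45)n + 1/45)(45n) + (0)
Last nonzero remainder: 45n. Dividing through by 45 gives the monic gcd n.
Cancel n from numerator and denominator to get the reduced form.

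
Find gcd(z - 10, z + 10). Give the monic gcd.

By polynomial division,
  z - 10 = (z + 10) + (-20)
  z + 10 = (-(1/20)z - 1/2)(-20) + (0)
The last nonzero remainder is the constant -20, so the polynomials are coprime and gcd = 1.

1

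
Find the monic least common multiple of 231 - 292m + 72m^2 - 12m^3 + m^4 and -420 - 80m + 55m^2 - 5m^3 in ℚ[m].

-2772 + 2580m + 535m^2 - 436m^3 + 108m^4 - 16m^5 + m^6

Euclidean algorithm in ℚ[m]:
  m^4 - 12m^3 + 72m^2 - 292m + 231 = (-(1/5)m + 1/5)(-5m^3 + 55m^2 - 80m - 420) + (45m^2 - 360m + 315)
  -5m^3 + 55m^2 - 80m - 420 = (-(1/9)m + 1/3)(45m^2 - 360m + 315) + (75m - 525)
  45m^2 - 360m + 315 = ((3/5)m - 3/5)(75m - 525) + (0)
Last nonzero remainder: 75m - 525. Dividing through by 75 gives the monic gcd m - 7.
Then lcm(f, g) = f·g / gcd(f, g); expanding and making the result monic gives the answer.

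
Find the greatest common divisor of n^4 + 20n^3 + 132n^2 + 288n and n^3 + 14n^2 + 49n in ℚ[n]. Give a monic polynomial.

n

Apply the Euclidean algorithm:
  n^4 + 20n^3 + 132n^2 + 288n = (n + 6)(n^3 + 14n^2 + 49n) + (−n^2 − 6n)
  n^3 + 14n^2 + 49n = (−n − 8)(−n^2 − 6n) + (n)
  −n^2 − 6n = (−n − 6)(n) + (0)
The last nonzero remainder n is already monic.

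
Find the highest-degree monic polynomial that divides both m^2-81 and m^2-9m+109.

1

Euclidean algorithm in ℚ[m]:
  m^2-81 = (m^2-9m+109) + (9m-190)
  m^2-9m+109 = ((1/9)m+109/81)(9m-190) + (29539/81)
  9m-190 = ((729/29539)m-15390/29539)(29539/81) + (0)
The last nonzero remainder is the constant 29539/81, so the polynomials are coprime and gcd = 1.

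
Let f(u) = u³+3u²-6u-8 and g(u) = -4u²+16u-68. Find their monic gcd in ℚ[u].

1

Repeated division with remainder:
  u³+3u²-6u-8 = (-(1/4)u-7/4)(-4u²+16u-68) + (5u-127)
  -4u²+16u-68 = (-(4/5)u-428/25)(5u-127) + (-56056/25)
  5u-127 = (-(125/56056)u+3175/56056)(-56056/25) + (0)
The last nonzero remainder is the constant -56056/25, so the polynomials are coprime and gcd = 1.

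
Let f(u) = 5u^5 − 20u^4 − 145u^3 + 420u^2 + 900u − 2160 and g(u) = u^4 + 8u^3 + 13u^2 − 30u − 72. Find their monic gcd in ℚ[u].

By polynomial division,
  5u^5 − 20u^4 − 145u^3 + 420u^2 + 900u − 2160 = (5u − 60)(u^4 + 8u^3 + 13u^2 − 30u − 72) + (270u^3 + 1350u^2 − 540u − 6480)
  u^4 + 8u^3 + 13u^2 − 30u − 72 = ((1/270)u + 1/90)(270u^3 + 1350u^2 − 540u − 6480) + (0)
Last nonzero remainder: 270u^3 + 1350u^2 − 540u − 6480. Dividing through by 270 gives the monic gcd u^3 + 5u^2 − 2u − 24.

u^3 + 5u^2 − 2u − 24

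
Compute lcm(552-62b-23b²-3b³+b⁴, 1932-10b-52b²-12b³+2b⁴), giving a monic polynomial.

Repeated division with remainder:
  b⁴-3b³-23b²-62b+552 = (1/2)(2b⁴-12b³-52b²-10b+1932) + (3b³+3b²-57b-414)
  2b⁴-12b³-52b²-10b+1932 = ((2/3)b-14/3)(3b³+3b²-57b-414) + (0)
Last nonzero remainder: 3b³+3b²-57b-414. Dividing through by 3 gives the monic gcd b³+b²-19b-138.
Then lcm(f, g) = f·g / gcd(f, g); expanding and making the result monic gives the answer.

-3864+986b+99b²-2b³-10b⁴+b⁵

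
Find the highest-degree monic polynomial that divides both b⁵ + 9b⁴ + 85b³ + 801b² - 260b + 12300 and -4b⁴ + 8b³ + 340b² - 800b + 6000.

b³ + 8b² - 5b + 150

Apply the Euclidean algorithm:
  b⁵ + 9b⁴ + 85b³ + 801b² - 260b + 12300 = (-(1/4)b - 11/4)(-4b⁴ + 8b³ + 340b² - 800b + 6000) + (192b³ + 1536b² - 960b + 28800)
  -4b⁴ + 8b³ + 340b² - 800b + 6000 = (-(1/48)b + 5/24)(192b³ + 1536b² - 960b + 28800) + (0)
Last nonzero remainder: 192b³ + 1536b² - 960b + 28800. Dividing through by 192 gives the monic gcd b³ + 8b² - 5b + 150.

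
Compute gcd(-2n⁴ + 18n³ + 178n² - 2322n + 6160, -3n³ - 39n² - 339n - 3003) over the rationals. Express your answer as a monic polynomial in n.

n + 11

By polynomial division,
  -2n⁴ + 18n³ + 178n² - 2322n + 6160 = ((2/3)n - 44/3)(-3n³ - 39n² - 339n - 3003) + (-168n² - 5292n - 37884)
  -3n³ - 39n² - 339n - 3003 = ((1/56)n - 37/112)(-168n² - 5292n - 37884) + (-(5643/4)n - 62073/4)
  -168n² - 5292n - 37884 = ((224/1881)n + 4592/1881)(-(5643/4)n - 62073/4) + (0)
Last nonzero remainder: -(5643/4)n - 62073/4. Dividing through by -5643/4 gives the monic gcd n + 11.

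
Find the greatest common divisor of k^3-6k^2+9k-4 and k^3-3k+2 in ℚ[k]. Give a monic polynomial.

k^2-2k+1

Repeated division with remainder:
  k^3-6k^2+9k-4 = (k^3-3k+2) + (-6k^2+12k-6)
  k^3-3k+2 = (-(1/6)k-1/3)(-6k^2+12k-6) + (0)
Last nonzero remainder: -6k^2+12k-6. Dividing through by -6 gives the monic gcd k^2-2k+1.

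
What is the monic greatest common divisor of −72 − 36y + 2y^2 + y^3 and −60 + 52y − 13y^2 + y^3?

By polynomial division,
  y^3 + 2y^2 − 36y − 72 = (y^3 − 13y^2 + 52y − 60) + (15y^2 − 88y − 12)
  y^3 − 13y^2 + 52y − 60 = ((1/15)y − 107/225)(15y^2 − 88y − 12) + ((2464/225)y − 4928/75)
  15y^2 − 88y − 12 = ((3375/2464)y + 225/1232)((2464/225)y − 4928/75) + (0)
Last nonzero remainder: (2464/225)y − 4928/75. Dividing through by 2464/225 gives the monic gcd y − 6.

−6 + y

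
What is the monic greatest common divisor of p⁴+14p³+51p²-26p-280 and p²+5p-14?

Apply the Euclidean algorithm:
  p⁴+14p³+51p²-26p-280 = (p²+9p+20)(p²+5p-14) + (0)
The last nonzero remainder p²+5p-14 is already monic.

p²+5p-14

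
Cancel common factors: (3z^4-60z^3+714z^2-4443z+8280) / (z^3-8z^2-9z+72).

Apply the Euclidean algorithm:
  3z^4-60z^3+714z^2-4443z+8280 = (3z-36)(z^3-8z^2-9z+72) + (453z^2-4983z+10872)
  z^3-8z^2-9z+72 = ((1/453)z+1/151)(453z^2-4983z+10872) + (0)
Last nonzero remainder: 453z^2-4983z+10872. Dividing through by 453 gives the monic gcd z^2-11z+24.
Cancel z^2-11z+24 from numerator and denominator to get the reduced form.

(3z^2-27z+345)/(z+3)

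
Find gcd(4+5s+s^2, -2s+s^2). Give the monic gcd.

Repeated division with remainder:
  s^2+5s+4 = (s^2-2s) + (7s+4)
  s^2-2s = ((1/7)s-18/49)(7s+4) + (72/49)
  7s+4 = ((343/72)s+49/18)(72/49) + (0)
The last nonzero remainder is the constant 72/49, so the polynomials are coprime and gcd = 1.

1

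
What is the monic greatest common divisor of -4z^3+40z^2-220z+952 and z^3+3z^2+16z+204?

z^2-3z+34

Euclidean algorithm in ℚ[z]:
  -4z^3+40z^2-220z+952 = (-4)(z^3+3z^2+16z+204) + (52z^2-156z+1768)
  z^3+3z^2+16z+204 = ((1/52)z+3/26)(52z^2-156z+1768) + (0)
Last nonzero remainder: 52z^2-156z+1768. Dividing through by 52 gives the monic gcd z^2-3z+34.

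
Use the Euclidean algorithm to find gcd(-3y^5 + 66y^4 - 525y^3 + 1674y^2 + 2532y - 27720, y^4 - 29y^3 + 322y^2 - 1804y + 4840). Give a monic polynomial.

y^3 - 18y^2 + 124y - 440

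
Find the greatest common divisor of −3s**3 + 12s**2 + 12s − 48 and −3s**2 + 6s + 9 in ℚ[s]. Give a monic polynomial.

Euclidean algorithm in ℚ[s]:
  −3s**3 + 12s**2 + 12s − 48 = (s − 2)(−3s**2 + 6s + 9) + (15s − 30)
  −3s**2 + 6s + 9 = (−(1/5)s)(15s − 30) + (9)
  15s − 30 = ((5/3)s − 10/3)(9) + (0)
The last nonzero remainder is the constant 9, so the polynomials are coprime and gcd = 1.

1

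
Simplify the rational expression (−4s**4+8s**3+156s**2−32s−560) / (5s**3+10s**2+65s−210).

(−4s**3+156s+280)/(5s**2+20s+105)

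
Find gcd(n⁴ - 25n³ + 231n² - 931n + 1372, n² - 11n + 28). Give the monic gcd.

n² - 11n + 28

Apply the Euclidean algorithm:
  n⁴ - 25n³ + 231n² - 931n + 1372 = (n² - 14n + 49)(n² - 11n + 28) + (0)
The last nonzero remainder n² - 11n + 28 is already monic.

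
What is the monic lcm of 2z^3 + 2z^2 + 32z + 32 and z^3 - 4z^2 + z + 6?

z^5 - 4z^4 + 17z^3 - 58z^2 + 16z + 96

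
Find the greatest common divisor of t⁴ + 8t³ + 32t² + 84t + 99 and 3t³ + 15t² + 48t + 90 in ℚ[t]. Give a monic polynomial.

t + 3

Apply the Euclidean algorithm:
  t⁴ + 8t³ + 32t² + 84t + 99 = ((1/3)t + 1)(3t³ + 15t² + 48t + 90) + (t² + 6t + 9)
  3t³ + 15t² + 48t + 90 = (3t - 3)(t² + 6t + 9) + (39t + 117)
  t² + 6t + 9 = ((1/39)t + 1/13)(39t + 117) + (0)
Last nonzero remainder: 39t + 117. Dividing through by 39 gives the monic gcd t + 3.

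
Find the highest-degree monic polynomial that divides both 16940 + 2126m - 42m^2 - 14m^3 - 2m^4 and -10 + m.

Euclidean algorithm in ℚ[m]:
  -2m^4 - 14m^3 - 42m^2 + 2126m + 16940 = (-2m^3 - 34m^2 - 382m - 1694)(m - 10) + (0)
The last nonzero remainder m - 10 is already monic.

-10 + m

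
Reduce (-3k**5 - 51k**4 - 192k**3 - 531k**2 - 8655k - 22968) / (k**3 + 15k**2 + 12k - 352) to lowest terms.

(-3k**3 + 6k**2 - 42k - 261)/(k - 4)

Euclidean algorithm in ℚ[k]:
  -3k**5 - 51k**4 - 192k**3 - 531k**2 - 8655k - 22968 = (-3k**2 - 6k - 66)(k**3 + 15k**2 + 12k - 352) + (-525k**2 - 9975k - 46200)
  k**3 + 15k**2 + 12k - 352 = (-(1/525)k + 4/525)(-525k**2 - 9975k - 46200) + (0)
Last nonzero remainder: -525k**2 - 9975k - 46200. Dividing through by -525 gives the monic gcd k**2 + 19k + 88.
Cancel k**2 + 19k + 88 from numerator and denominator to get the reduced form.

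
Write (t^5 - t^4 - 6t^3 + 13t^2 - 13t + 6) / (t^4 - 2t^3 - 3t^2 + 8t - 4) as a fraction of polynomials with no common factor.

(t^3 + 2t^2 - 2t + 3)/(t^2 + t - 2)

Euclidean algorithm in ℚ[t]:
  t^5 - t^4 - 6t^3 + 13t^2 - 13t + 6 = (t + 1)(t^4 - 2t^3 - 3t^2 + 8t - 4) + (-t^3 + 8t^2 - 17t + 10)
  t^4 - 2t^3 - 3t^2 + 8t - 4 = (-t - 6)(-t^3 + 8t^2 - 17t + 10) + (28t^2 - 84t + 56)
  -t^3 + 8t^2 - 17t + 10 = (-(1/28)t + 5/28)(28t^2 - 84t + 56) + (0)
Last nonzero remainder: 28t^2 - 84t + 56. Dividing through by 28 gives the monic gcd t^2 - 3t + 2.
Cancel t^2 - 3t + 2 from numerator and denominator to get the reduced form.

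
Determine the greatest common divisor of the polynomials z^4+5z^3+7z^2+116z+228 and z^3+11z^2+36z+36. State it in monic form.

z^2+8z+12

By polynomial division,
  z^4+5z^3+7z^2+116z+228 = (z−6)(z^3+11z^2+36z+36) + (37z^2+296z+444)
  z^3+11z^2+36z+36 = ((1/37)z+3/37)(37z^2+296z+444) + (0)
Last nonzero remainder: 37z^2+296z+444. Dividing through by 37 gives the monic gcd z^2+8z+12.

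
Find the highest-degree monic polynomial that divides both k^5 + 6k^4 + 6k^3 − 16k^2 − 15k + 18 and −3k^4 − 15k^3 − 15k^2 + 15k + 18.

k^3 + 4k^2 + k − 6

Repeated division with remainder:
  k^5 + 6k^4 + 6k^3 − 16k^2 − 15k + 18 = (−(1/3)k − 1/3)(−3k^4 − 15k^3 − 15k^2 + 15k + 18) + (−4k^3 − 16k^2 − 4k + 24)
  −3k^4 − 15k^3 − 15k^2 + 15k + 18 = ((3/4)k + 3/4)(−4k^3 − 16k^2 − 4k + 24) + (0)
Last nonzero remainder: −4k^3 − 16k^2 − 4k + 24. Dividing through by −4 gives the monic gcd k^3 + 4k^2 + k − 6.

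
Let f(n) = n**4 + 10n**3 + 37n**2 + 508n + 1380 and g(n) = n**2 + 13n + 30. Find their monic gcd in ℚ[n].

n**2 + 13n + 30

Euclidean algorithm in ℚ[n]:
  n**4 + 10n**3 + 37n**2 + 508n + 1380 = (n**2 - 3n + 46)(n**2 + 13n + 30) + (0)
The last nonzero remainder n**2 + 13n + 30 is already monic.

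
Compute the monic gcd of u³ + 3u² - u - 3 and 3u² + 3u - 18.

u + 3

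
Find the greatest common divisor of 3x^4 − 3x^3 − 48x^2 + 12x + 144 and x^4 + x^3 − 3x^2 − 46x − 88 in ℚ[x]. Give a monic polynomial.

x^2 − 2x − 8

By polynomial division,
  3x^4 − 3x^3 − 48x^2 + 12x + 144 = (3)(x^4 + x^3 − 3x^2 − 46x − 88) + (−6x^3 − 39x^2 + 150x + 408)
  x^4 + x^3 − 3x^2 − 46x − 88 = (−(1/6)x + 11/12)(−6x^3 − 39x^2 + 150x + 408) + ((231/4)x^2 − (231/2)x − 462)
  −6x^3 − 39x^2 + 150x + 408 = (−(8/77)x − 68/77)((231/4)x^2 − (231/2)x − 462) + (0)
Last nonzero remainder: (231/4)x^2 − (231/2)x − 462. Dividing through by 231/4 gives the monic gcd x^2 − 2x − 8.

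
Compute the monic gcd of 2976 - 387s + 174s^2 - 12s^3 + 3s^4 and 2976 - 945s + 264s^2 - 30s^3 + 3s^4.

31 - 5s + s^2

By polynomial division,
  3s^4 - 12s^3 + 174s^2 - 387s + 2976 = (3s^4 - 30s^3 + 264s^2 - 945s + 2976) + (18s^3 - 90s^2 + 558s)
  3s^4 - 30s^3 + 264s^2 - 945s + 2976 = ((1/6)s - 5/6)(18s^3 - 90s^2 + 558s) + (96s^2 - 480s + 2976)
  18s^3 - 90s^2 + 558s = ((3/16)s)(96s^2 - 480s + 2976) + (0)
Last nonzero remainder: 96s^2 - 480s + 2976. Dividing through by 96 gives the monic gcd s^2 - 5s + 31.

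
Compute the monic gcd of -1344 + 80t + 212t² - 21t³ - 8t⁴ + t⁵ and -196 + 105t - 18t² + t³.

Apply the Euclidean algorithm:
  t⁵ - 8t⁴ - 21t³ + 212t² + 80t - 1344 = (t² + 10t + 54)(t³ - 18t² + 105t - 196) + (330t² - 3630t + 9240)
  t³ - 18t² + 105t - 196 = ((1/330)t - 7/330)(330t² - 3630t + 9240) + (0)
Last nonzero remainder: 330t² - 3630t + 9240. Dividing through by 330 gives the monic gcd t² - 11t + 28.

28 - 11t + t²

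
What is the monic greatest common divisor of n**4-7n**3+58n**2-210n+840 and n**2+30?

Apply the Euclidean algorithm:
  n**4-7n**3+58n**2-210n+840 = (n**2-7n+28)(n**2+30) + (0)
The last nonzero remainder n**2+30 is already monic.

n**2+30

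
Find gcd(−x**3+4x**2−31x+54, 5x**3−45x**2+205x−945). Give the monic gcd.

Repeated division with remainder:
  −x**3+4x**2−31x+54 = (−1/5)(5x**3−45x**2+205x−945) + (−5x**2+10x−135)
  5x**3−45x**2+205x−945 = (−x+7)(−5x**2+10x−135) + (0)
Last nonzero remainder: −5x**2+10x−135. Dividing through by −5 gives the monic gcd x**2−2x+27.

x**2−2x+27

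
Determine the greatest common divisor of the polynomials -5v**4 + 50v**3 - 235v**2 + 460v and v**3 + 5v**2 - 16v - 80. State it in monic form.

v - 4

Apply the Euclidean algorithm:
  -5v**4 + 50v**3 - 235v**2 + 460v = (-5v + 75)(v**3 + 5v**2 - 16v - 80) + (-690v**2 + 1260v + 6000)
  v**3 + 5v**2 - 16v - 80 = (-(1/690)v - 157/15870)(-690v**2 + 1260v + 6000) + ((2730/529)v - 10920/529)
  -690v**2 + 1260v + 6000 = (-(12167/91)v - 26450/91)((2730/529)v - 10920/529) + (0)
Last nonzero remainder: (2730/529)v - 10920/529. Dividing through by 2730/529 gives the monic gcd v - 4.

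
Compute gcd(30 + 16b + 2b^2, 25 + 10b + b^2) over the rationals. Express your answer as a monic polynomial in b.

5 + b

Apply the Euclidean algorithm:
  2b^2 + 16b + 30 = (2)(b^2 + 10b + 25) + (-4b - 20)
  b^2 + 10b + 25 = (-(1/4)b - 5/4)(-4b - 20) + (0)
Last nonzero remainder: -4b - 20. Dividing through by -4 gives the monic gcd b + 5.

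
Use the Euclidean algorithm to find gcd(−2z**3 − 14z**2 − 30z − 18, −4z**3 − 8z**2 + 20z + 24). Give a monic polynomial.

z**2 + 4z + 3

Repeated division with remainder:
  −2z**3 − 14z**2 − 30z − 18 = (1/2)(−4z**3 − 8z**2 + 20z + 24) + (−10z**2 − 40z − 30)
  −4z**3 − 8z**2 + 20z + 24 = ((2/5)z − 4/5)(−10z**2 − 40z − 30) + (0)
Last nonzero remainder: −10z**2 − 40z − 30. Dividing through by −10 gives the monic gcd z**2 + 4z + 3.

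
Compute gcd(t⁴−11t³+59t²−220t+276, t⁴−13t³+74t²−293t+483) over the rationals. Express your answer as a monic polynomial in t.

t²−3t+23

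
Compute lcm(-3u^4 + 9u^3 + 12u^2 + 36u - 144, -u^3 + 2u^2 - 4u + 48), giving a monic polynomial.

Apply the Euclidean algorithm:
  -3u^4 + 9u^3 + 12u^2 + 36u - 144 = (3u - 3)(-u^3 + 2u^2 - 4u + 48) + (30u^2 - 120u)
  -u^3 + 2u^2 - 4u + 48 = (-(1/30)u - 1/15)(30u^2 - 120u) + (-12u + 48)
  30u^2 - 120u = (-(5/2)u)(-12u + 48) + (0)
Last nonzero remainder: -12u + 48. Dividing through by -12 gives the monic gcd u - 4.
Then lcm(f, g) = f·g / gcd(f, g); expanding and making the result monic gives the answer.

u^6 - u^5 + 2u^4 - 56u^3 - 24u^2 - 48u + 576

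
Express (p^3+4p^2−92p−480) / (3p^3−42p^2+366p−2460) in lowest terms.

By polynomial division,
  p^3+4p^2−92p−480 = (1/3)(3p^3−42p^2+366p−2460) + (18p^2−214p+340)
  3p^3−42p^2+366p−2460 = ((1/6)p−19/54)(18p^2−214p+340) + ((6319/27)p−63190/27)
  18p^2−214p+340 = ((486/6319)p−918/6319)((6319/27)p−63190/27) + (0)
Last nonzero remainder: (6319/27)p−63190/27. Dividing through by 6319/27 gives the monic gcd p−10.
Cancel p−10 from numerator and denominator to get the reduced form.

(p^2+14p+48)/(3p^2−12p+246)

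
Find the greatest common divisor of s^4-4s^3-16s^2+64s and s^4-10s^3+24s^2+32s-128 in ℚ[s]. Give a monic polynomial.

Repeated division with remainder:
  s^4-4s^3-16s^2+64s = (s^4-10s^3+24s^2+32s-128) + (6s^3-40s^2+32s+128)
  s^4-10s^3+24s^2+32s-128 = ((1/6)s-5/9)(6s^3-40s^2+32s+128) + (-(32/9)s^2+(256/9)s-512/9)
  6s^3-40s^2+32s+128 = (-(27/16)s-9/4)(-(32/9)s^2+(256/9)s-512/9) + (0)
Last nonzero remainder: -(32/9)s^2+(256/9)s-512/9. Dividing through by -32/9 gives the monic gcd s^2-8s+16.

s^2-8s+16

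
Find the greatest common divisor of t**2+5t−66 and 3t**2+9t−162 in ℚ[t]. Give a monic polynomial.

t−6

Repeated division with remainder:
  t**2+5t−66 = (1/3)(3t**2+9t−162) + (2t−12)
  3t**2+9t−162 = ((3/2)t+27/2)(2t−12) + (0)
Last nonzero remainder: 2t−12. Dividing through by 2 gives the monic gcd t−6.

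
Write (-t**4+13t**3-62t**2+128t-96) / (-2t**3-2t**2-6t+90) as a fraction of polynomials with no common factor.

(t**3-10t**2+32t-32)/(2t**2+8t+30)

By polynomial division,
  -t**4+13t**3-62t**2+128t-96 = ((1/2)t-7)(-2t**3-2t**2-6t+90) + (-73t**2+41t+534)
  -2t**3-2t**2-6t+90 = ((2/73)t+228/5329)(-73t**2+41t+534) + (-(119286/5329)t+357858/5329)
  -73t**2+41t+534 = ((389017/119286)t+474281/59643)(-(119286/5329)t+357858/5329) + (0)
Last nonzero remainder: -(119286/5329)t+357858/5329. Dividing through by -119286/5329 gives the monic gcd t-3.
Cancel t-3 from numerator and denominator to get the reduced form.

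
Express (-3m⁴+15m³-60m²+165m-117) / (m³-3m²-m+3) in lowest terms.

(-3m²+3m-39)/(m+1)

By polynomial division,
  -3m⁴+15m³-60m²+165m-117 = (-3m+6)(m³-3m²-m+3) + (-45m²+180m-135)
  m³-3m²-m+3 = (-(1/45)m-1/45)(-45m²+180m-135) + (0)
Last nonzero remainder: -45m²+180m-135. Dividing through by -45 gives the monic gcd m²-4m+3.
Cancel m²-4m+3 from numerator and denominator to get the reduced form.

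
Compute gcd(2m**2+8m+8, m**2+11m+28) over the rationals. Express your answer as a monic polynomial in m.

1

Apply the Euclidean algorithm:
  2m**2+8m+8 = (2)(m**2+11m+28) + (-14m-48)
  m**2+11m+28 = (-(1/14)m-53/98)(-14m-48) + (100/49)
  -14m-48 = (-(343/50)m-588/25)(100/49) + (0)
The last nonzero remainder is the constant 100/49, so the polynomials are coprime and gcd = 1.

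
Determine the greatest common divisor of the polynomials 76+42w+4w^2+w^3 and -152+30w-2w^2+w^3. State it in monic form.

Euclidean algorithm in ℚ[w]:
  w^3+4w^2+42w+76 = (w^3-2w^2+30w-152) + (6w^2+12w+228)
  w^3-2w^2+30w-152 = ((1/6)w-2/3)(6w^2+12w+228) + (0)
Last nonzero remainder: 6w^2+12w+228. Dividing through by 6 gives the monic gcd w^2+2w+38.

38+2w+w^2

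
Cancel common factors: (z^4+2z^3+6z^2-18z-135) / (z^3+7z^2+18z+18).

(z^3-z^2+9z-45)/(z^2+4z+6)

By polynomial division,
  z^4+2z^3+6z^2-18z-135 = (z-5)(z^3+7z^2+18z+18) + (23z^2+54z-45)
  z^3+7z^2+18z+18 = ((1/23)z+107/529)(23z^2+54z-45) + ((4779/529)z+14337/529)
  23z^2+54z-45 = ((12167/4779)z-2645/1593)((4779/529)z+14337/529) + (0)
Last nonzero remainder: (4779/529)z+14337/529. Dividing through by 4779/529 gives the monic gcd z+3.
Cancel z+3 from numerator and denominator to get the reduced form.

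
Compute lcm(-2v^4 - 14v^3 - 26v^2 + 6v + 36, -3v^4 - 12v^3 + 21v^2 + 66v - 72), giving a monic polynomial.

v^6 + 9v^5 + 19v^4 - 33v^3 - 128v^2 - 12v + 144

Repeated division with remainder:
  -2v^4 - 14v^3 - 26v^2 + 6v + 36 = (2/3)(-3v^4 - 12v^3 + 21v^2 + 66v - 72) + (-6v^3 - 40v^2 - 38v + 84)
  -3v^4 - 12v^3 + 21v^2 + 66v - 72 = ((1/2)v - 4/3)(-6v^3 - 40v^2 - 38v + 84) + (-(40/3)v^2 - (80/3)v + 40)
  -6v^3 - 40v^2 - 38v + 84 = ((9/20)v + 21/10)(-(40/3)v^2 - (80/3)v + 40) + (0)
Last nonzero remainder: -(40/3)v^2 - (80/3)v + 40. Dividing through by -40/3 gives the monic gcd v^2 + 2v - 3.
Then lcm(f, g) = f·g / gcd(f, g); expanding and making the result monic gives the answer.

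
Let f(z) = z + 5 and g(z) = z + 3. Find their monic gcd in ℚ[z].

Repeated division with remainder:
  z + 5 = (z + 3) + (2)
  z + 3 = ((1/2)z + 3/2)(2) + (0)
The last nonzero remainder is the constant 2, so the polynomials are coprime and gcd = 1.

1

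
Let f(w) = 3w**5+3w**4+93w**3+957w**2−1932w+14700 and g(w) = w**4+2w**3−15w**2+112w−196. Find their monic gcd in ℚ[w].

w**3+4w**2−7w+98

By polynomial division,
  3w**5+3w**4+93w**3+957w**2−1932w+14700 = (3w−3)(w**4+2w**3−15w**2+112w−196) + (144w**3+576w**2−1008w+14112)
  w**4+2w**3−15w**2+112w−196 = ((1/144)w−1/72)(144w**3+576w**2−1008w+14112) + (0)
Last nonzero remainder: 144w**3+576w**2−1008w+14112. Dividing through by 144 gives the monic gcd w**3+4w**2−7w+98.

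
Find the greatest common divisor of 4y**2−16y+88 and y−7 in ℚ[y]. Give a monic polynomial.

Apply the Euclidean algorithm:
  4y**2−16y+88 = (4y+12)(y−7) + (172)
  y−7 = ((1/172)y−7/172)(172) + (0)
The last nonzero remainder is the constant 172, so the polynomials are coprime and gcd = 1.

1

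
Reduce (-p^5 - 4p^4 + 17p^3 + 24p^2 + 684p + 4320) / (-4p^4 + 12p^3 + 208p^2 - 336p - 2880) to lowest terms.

(p^3 + 5p^2 + 18p + 144)/(4p^2 - 8p - 96)

Euclidean algorithm in ℚ[p]:
  -p^5 - 4p^4 + 17p^3 + 24p^2 + 684p + 4320 = ((1/4)p + 7/4)(-4p^4 + 12p^3 + 208p^2 - 336p - 2880) + (-56p^3 - 256p^2 + 1992p + 9360)
  -4p^4 + 12p^3 + 208p^2 - 336p - 2880 = ((1/14)p - 53/98)(-56p^3 - 256p^2 + 1992p + 9360) + (-(3564/49)p^2 + (3564/49)p + 106920/49)
  -56p^3 - 256p^2 + 1992p + 9360 = ((686/891)p + 1274/297)(-(3564/49)p^2 + (3564/49)p + 106920/49) + (0)
Last nonzero remainder: -(3564/49)p^2 + (3564/49)p + 106920/49. Dividing through by -3564/49 gives the monic gcd p^2 - p - 30.
Cancel p^2 - p - 30 from numerator and denominator to get the reduced form.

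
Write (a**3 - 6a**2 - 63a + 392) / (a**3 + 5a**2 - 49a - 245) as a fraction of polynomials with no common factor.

(a**2 + a - 56)/(a**2 + 12a + 35)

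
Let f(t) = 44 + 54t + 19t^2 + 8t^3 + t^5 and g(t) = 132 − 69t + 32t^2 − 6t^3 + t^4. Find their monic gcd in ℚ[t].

By polynomial division,
  t^5 + 8t^3 + 19t^2 + 54t + 44 = (t + 6)(t^4 − 6t^3 + 32t^2 − 69t + 132) + (12t^3 − 104t^2 + 336t − 748)
  t^4 − 6t^3 + 32t^2 − 69t + 132 = ((1/12)t + 2/9)(12t^3 − 104t^2 + 336t − 748) + ((244/9)t^2 − (244/3)t + 2684/9)
  12t^3 − 104t^2 + 336t − 748 = ((27/61)t − 153/61)((244/9)t^2 − (244/3)t + 2684/9) + (0)
Last nonzero remainder: (244/9)t^2 − (244/3)t + 2684/9. Dividing through by 244/9 gives the monic gcd t^2 − 3t + 11.

11 − 3t + t^2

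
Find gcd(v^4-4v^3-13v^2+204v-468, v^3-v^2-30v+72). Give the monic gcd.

v^2+3v-18

Apply the Euclidean algorithm:
  v^4-4v^3-13v^2+204v-468 = (v-3)(v^3-v^2-30v+72) + (14v^2+42v-252)
  v^3-v^2-30v+72 = ((1/14)v-2/7)(14v^2+42v-252) + (0)
Last nonzero remainder: 14v^2+42v-252. Dividing through by 14 gives the monic gcd v^2+3v-18.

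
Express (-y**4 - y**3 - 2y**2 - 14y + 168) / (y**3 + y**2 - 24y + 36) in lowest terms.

Apply the Euclidean algorithm:
  -y**4 - y**3 - 2y**2 - 14y + 168 = (-y)(y**3 + y**2 - 24y + 36) + (-26y**2 + 22y + 168)
  y**3 + y**2 - 24y + 36 = (-(1/26)y - 12/169)(-26y**2 + 22y + 168) + (-(2700/169)y + 8100/169)
  -26y**2 + 22y + 168 = ((2197/1350)y + 2366/675)(-(2700/169)y + 8100/169) + (0)
Last nonzero remainder: -(2700/169)y + 8100/169. Dividing through by -2700/169 gives the monic gcd y - 3.
Cancel y - 3 from numerator and denominator to get the reduced form.

(-y**3 - 4y**2 - 14y - 56)/(y**2 + 4y - 12)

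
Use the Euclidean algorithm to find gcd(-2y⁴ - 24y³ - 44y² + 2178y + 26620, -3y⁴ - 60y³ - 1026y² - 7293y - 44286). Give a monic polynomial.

y² + 11y + 121

Repeated division with remainder:
  -2y⁴ - 24y³ - 44y² + 2178y + 26620 = (2/3)(-3y⁴ - 60y³ - 1026y² - 7293y - 44286) + (16y³ + 640y² + 7040y + 56144)
  -3y⁴ - 60y³ - 1026y² - 7293y - 44286 = (-(3/16)y + 15/4)(16y³ + 640y² + 7040y + 56144) + (-2106y² - 23166y - 254826)
  16y³ + 640y² + 7040y + 56144 = (-(8/1053)y - 232/1053)(-2106y² - 23166y - 254826) + (0)
Last nonzero remainder: -2106y² - 23166y - 254826. Dividing through by -2106 gives the monic gcd y² + 11y + 121.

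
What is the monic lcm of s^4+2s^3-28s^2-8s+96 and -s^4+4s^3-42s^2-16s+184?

Euclidean algorithm in ℚ[s]:
  s^4+2s^3-28s^2-8s+96 = (-1)(-s^4+4s^3-42s^2-16s+184) + (6s^3-70s^2-24s+280)
  -s^4+4s^3-42s^2-16s+184 = (-(1/6)s-23/18)(6s^3-70s^2-24s+280) + (-(1219/9)s^2+4876/9)
  6s^3-70s^2-24s+280 = (-(54/1219)s+630/1219)(-(1219/9)s^2+4876/9) + (0)
Last nonzero remainder: -(1219/9)s^2+4876/9. Dividing through by -1219/9 gives the monic gcd s^2-4.
Then lcm(f, g) = f·g / gcd(f, g); expanding and making the result monic gives the answer.

s^6-2s^5+10s^4+196s^3-1160s^2-752s+4416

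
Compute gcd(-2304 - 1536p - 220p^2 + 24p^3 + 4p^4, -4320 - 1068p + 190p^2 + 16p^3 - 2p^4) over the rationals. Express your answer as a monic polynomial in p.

24 + 11p + p^2

Repeated division with remainder:
  4p^4 + 24p^3 - 220p^2 - 1536p - 2304 = (-2)(-2p^4 + 16p^3 + 190p^2 - 1068p - 4320) + (56p^3 + 160p^2 - 3672p - 10944)
  -2p^4 + 16p^3 + 190p^2 - 1068p - 4320 = (-(1/28)p + 19/49)(56p^3 + 160p^2 - 3672p - 10944) + (-(156/49)p^2 - (1716/49)p - 3744/49)
  56p^3 + 160p^2 - 3672p - 10944 = (-(686/39)p + 1862/13)(-(156/49)p^2 - (1716/49)p - 3744/49) + (0)
Last nonzero remainder: -(156/49)p^2 - (1716/49)p - 3744/49. Dividing through by -156/49 gives the monic gcd p^2 + 11p + 24.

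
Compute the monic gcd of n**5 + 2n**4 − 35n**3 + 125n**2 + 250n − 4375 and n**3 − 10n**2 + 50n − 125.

n**3 − 10n**2 + 50n − 125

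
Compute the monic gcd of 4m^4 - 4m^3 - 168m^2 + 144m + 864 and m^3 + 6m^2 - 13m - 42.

m^2 - m - 6

Euclidean algorithm in ℚ[m]:
  4m^4 - 4m^3 - 168m^2 + 144m + 864 = (4m - 28)(m^3 + 6m^2 - 13m - 42) + (52m^2 - 52m - 312)
  m^3 + 6m^2 - 13m - 42 = ((1/52)m + 7/52)(52m^2 - 52m - 312) + (0)
Last nonzero remainder: 52m^2 - 52m - 312. Dividing through by 52 gives the monic gcd m^2 - m - 6.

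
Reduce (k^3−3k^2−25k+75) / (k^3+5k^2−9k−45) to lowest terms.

By polynomial division,
  k^3−3k^2−25k+75 = (k^3+5k^2−9k−45) + (−8k^2−16k+120)
  k^3+5k^2−9k−45 = (−(1/8)k−3/8)(−8k^2−16k+120) + (0)
Last nonzero remainder: −8k^2−16k+120. Dividing through by −8 gives the monic gcd k^2+2k−15.
Cancel k^2+2k−15 from numerator and denominator to get the reduced form.

(k−5)/(k+3)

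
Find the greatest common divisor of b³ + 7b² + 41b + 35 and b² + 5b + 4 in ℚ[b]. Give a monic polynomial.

b + 1

Euclidean algorithm in ℚ[b]:
  b³ + 7b² + 41b + 35 = (b + 2)(b² + 5b + 4) + (27b + 27)
  b² + 5b + 4 = ((1/27)b + 4/27)(27b + 27) + (0)
Last nonzero remainder: 27b + 27. Dividing through by 27 gives the monic gcd b + 1.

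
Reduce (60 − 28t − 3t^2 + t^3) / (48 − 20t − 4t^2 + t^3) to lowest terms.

(5 + t)/(4 + t)

By polynomial division,
  t^3 − 3t^2 − 28t + 60 = (t^3 − 4t^2 − 20t + 48) + (t^2 − 8t + 12)
  t^3 − 4t^2 − 20t + 48 = (t + 4)(t^2 − 8t + 12) + (0)
The last nonzero remainder t^2 − 8t + 12 is already monic.
Cancel t^2 − 8t + 12 from numerator and denominator to get the reduced form.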